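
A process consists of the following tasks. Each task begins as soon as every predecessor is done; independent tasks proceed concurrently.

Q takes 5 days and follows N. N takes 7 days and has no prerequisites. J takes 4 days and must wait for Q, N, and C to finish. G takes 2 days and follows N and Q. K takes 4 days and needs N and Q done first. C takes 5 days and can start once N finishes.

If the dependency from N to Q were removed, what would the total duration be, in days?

Original critical path: N→C→J = 7+5+4 = 16 ⇒ 16 days.
Without N→Q, Q's earliest start moves from 7 to 0.
New critical path: N→C→J = 7+5+4 = 16 ⇒ 16 days.

16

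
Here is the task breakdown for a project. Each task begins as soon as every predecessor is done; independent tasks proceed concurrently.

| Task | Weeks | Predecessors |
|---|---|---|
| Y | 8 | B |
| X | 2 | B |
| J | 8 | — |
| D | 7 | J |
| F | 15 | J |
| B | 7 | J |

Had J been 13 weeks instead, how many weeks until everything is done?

Critical path before the change: J→F = 8+15 = 23 giving 23 weeks.
Since J is critical, the +5 change carries straight to that chain (now 28 weeks).
That remains the longest chain; total 28 weeks.

28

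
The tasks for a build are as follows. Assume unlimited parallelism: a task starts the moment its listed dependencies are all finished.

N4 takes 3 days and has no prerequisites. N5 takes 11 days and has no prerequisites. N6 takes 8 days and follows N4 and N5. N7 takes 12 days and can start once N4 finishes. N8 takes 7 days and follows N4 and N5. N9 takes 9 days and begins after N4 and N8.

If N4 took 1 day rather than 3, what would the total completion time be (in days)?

The binding path is N5→N8→N9 = 11+7+9 = 27; finish at 27 days.
N4 has 8 days of float (longest path through it is 19).
That remains the longest chain; total 27 days.

27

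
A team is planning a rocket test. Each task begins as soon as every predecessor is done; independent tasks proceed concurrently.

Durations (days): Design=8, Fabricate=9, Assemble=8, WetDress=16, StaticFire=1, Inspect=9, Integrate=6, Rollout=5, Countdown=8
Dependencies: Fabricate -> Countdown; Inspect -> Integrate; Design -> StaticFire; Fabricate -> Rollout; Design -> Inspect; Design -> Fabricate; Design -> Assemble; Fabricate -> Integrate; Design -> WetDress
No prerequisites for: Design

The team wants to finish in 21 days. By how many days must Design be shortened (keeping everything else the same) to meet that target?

4

Current finish: 25 days; target: 21.
Design is on every critical path, so each day cut from Design cuts the finish by one (this holds down to a finish of 18).
Need 25 − 21 = 4 days off Design → Design becomes 4 days, finish becomes 21.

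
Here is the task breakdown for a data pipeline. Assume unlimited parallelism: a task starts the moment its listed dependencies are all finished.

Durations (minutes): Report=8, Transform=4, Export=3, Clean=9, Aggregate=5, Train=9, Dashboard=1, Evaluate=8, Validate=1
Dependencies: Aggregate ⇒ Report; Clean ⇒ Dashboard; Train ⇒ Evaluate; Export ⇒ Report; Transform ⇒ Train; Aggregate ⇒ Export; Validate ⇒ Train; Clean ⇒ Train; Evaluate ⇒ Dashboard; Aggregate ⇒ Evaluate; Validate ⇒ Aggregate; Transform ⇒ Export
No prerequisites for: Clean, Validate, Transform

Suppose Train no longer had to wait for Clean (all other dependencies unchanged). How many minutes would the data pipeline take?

With the dependency in place, Clean→Train→Evaluate→Dashboard = 9+9+8+1 = 27 sets the finish at 27 minutes.
Without Clean→Train, Train's earliest start moves from 9 to 4.
New critical path: Transform→Train→Evaluate→Dashboard = 4+9+8+1 = 22 ⇒ 22 minutes.

22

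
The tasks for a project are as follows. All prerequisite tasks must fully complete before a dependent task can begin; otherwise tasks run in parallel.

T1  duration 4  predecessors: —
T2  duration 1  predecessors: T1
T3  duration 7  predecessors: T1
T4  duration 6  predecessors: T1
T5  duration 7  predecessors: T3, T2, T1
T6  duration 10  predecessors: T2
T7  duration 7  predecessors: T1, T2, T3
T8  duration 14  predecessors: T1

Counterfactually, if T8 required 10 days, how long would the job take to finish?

18

Critical path before the change: T1→T8 = 4+14 = 18 giving 18 days.
Since T8 is critical, the -4 change carries straight to that chain (now 14 days).
New critical path: T1→T3→T5 = 4+7+7 = 18 ⇒ 18 days.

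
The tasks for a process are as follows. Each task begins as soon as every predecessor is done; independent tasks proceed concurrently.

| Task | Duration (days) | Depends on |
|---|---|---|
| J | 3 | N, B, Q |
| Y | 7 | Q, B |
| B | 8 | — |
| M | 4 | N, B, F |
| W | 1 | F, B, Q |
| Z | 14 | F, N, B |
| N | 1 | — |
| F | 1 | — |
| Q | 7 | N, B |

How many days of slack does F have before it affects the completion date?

B→Q→Y = 8+7+7 = 22 sets the makespan at 22 days.
Longest path through F: 15 days (earliest finish 1, latest finish 8).
Slack of F = 7 − 0 = 7 days.

7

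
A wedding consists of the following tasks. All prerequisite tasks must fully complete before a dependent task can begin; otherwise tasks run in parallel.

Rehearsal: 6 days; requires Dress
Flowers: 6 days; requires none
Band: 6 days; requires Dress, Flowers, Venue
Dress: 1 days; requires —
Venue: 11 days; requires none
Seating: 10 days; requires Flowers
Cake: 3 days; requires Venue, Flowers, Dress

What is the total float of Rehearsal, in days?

The longest chain is Venue→Band = 11+6 = 17; overall finish 17 days.
Longest path through Rehearsal: 7 days (earliest finish 7, latest finish 17).
Slack of Rehearsal = 11 − 1 = 10 days.

10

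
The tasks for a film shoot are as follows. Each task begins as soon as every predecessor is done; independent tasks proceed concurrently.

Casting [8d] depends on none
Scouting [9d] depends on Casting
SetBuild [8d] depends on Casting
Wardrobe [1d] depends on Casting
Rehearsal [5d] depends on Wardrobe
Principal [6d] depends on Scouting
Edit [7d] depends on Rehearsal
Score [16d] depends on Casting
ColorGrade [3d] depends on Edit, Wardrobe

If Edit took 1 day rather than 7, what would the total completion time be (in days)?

Critical path before the change: Casting→Wardrobe→Rehearsal→Edit→ColorGrade = 8+1+5+7+3 = 24 giving 24 days.
Edit lies on that path, so at 1 day the path becomes 18 days.
The binding chain switches to Casting→Score = 8+16 = 24; finish 24 days.

24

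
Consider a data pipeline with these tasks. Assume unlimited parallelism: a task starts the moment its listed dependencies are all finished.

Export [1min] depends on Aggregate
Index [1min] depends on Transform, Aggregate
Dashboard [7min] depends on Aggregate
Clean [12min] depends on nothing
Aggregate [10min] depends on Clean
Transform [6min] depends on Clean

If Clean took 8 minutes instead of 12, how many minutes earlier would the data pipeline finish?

The binding path is Clean→Aggregate→Dashboard = 12+10+7 = 29; finish at 29 minutes.
Since Clean is critical, the -4 change carries straight to that chain (now 25 minutes).
No other chain overtakes it, so the finish is 25 minutes.
Change in finish: 25 − 29 = -4 minutes.

4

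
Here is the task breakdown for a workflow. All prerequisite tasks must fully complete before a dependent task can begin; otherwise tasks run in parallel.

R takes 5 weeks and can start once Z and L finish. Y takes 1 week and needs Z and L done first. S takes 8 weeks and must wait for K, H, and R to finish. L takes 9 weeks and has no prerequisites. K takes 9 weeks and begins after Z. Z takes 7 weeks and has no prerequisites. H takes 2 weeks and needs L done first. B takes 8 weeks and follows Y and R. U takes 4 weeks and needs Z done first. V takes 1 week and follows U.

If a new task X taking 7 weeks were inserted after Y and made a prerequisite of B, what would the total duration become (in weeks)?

25

Originally the plan takes 24 weeks.
With X inserted, B now waits for max(Y, R, X).
New critical path: L→Y→X→B = 9+1+7+8 = 25 ⇒ 25 weeks.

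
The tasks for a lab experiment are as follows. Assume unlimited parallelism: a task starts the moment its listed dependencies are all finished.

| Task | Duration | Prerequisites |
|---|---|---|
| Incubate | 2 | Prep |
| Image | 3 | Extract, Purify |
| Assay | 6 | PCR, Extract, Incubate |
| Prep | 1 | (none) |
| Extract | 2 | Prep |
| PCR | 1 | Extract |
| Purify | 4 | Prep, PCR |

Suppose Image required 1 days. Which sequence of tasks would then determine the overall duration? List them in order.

Prep, Extract, PCR, Assay

As given, the longest chain is Prep→Extract→PCR→Purify→Image = 1+2+1+4+3 = 11, so the finish is 11 days.
Since Image is critical, the -2 change carries straight to that chain (now 9 days).
New critical path: Prep→Extract→PCR→Assay = 1+2+1+6 = 10 ⇒ 10 days.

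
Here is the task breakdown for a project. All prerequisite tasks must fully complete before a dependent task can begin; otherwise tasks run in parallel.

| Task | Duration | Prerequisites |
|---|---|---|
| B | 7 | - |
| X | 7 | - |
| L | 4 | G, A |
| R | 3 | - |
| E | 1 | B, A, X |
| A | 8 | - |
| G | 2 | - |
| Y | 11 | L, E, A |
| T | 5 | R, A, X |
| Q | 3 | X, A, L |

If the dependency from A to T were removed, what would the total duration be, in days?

23

With the dependency in place, A→L→Y = 8+4+11 = 23 sets the finish at 23 days.
Without A→T, T's earliest start moves from 8 to 7.
The longest chain is now A→L→Y = 8+4+11 = 23, so the schedule takes 23 days.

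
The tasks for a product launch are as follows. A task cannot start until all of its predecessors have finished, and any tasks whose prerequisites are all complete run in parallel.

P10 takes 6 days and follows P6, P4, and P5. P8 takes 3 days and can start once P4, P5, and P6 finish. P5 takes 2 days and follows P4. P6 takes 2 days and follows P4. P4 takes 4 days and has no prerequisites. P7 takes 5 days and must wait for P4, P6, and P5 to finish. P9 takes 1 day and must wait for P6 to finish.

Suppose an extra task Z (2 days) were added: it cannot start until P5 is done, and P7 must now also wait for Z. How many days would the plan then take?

13

Originally the plan takes 12 days.
With Z inserted, P7 now waits for max(P4, P6, P5, Z).
New critical path: P4→P5→Z→P7 = 4+2+2+5 = 13 ⇒ 13 days.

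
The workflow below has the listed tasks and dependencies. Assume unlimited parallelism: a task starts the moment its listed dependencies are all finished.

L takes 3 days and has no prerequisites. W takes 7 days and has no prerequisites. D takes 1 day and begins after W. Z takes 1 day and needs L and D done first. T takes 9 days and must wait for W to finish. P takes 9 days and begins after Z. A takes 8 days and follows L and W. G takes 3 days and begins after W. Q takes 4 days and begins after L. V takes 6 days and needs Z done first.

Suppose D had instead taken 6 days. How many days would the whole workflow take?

23

Critical path before the change: W→D→Z→P = 7+1+1+9 = 18 giving 18 days.
Since D is critical, the +5 change carries straight to that chain (now 23 days).
The critical path is still W→D→Z→P; finish is now 23 days.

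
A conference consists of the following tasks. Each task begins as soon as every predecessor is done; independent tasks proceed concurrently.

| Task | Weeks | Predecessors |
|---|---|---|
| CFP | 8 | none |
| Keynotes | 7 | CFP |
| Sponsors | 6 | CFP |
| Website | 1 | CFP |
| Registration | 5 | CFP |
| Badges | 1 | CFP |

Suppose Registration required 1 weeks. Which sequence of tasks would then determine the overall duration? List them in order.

Baseline: CFP→Keynotes = 8+7 = 15 → 15 weeks.
Registration is off the critical path — its longest chain is 13 weeks, giving 2 of slack.
That remains the longest chain; total 15 weeks.

CFP, Keynotes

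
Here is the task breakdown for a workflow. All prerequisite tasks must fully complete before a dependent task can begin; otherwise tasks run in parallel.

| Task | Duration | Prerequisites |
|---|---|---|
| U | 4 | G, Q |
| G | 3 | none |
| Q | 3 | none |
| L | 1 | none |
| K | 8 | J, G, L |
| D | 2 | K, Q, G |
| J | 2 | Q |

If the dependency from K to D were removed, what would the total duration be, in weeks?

Original critical path: Q→J→K→D = 3+2+8+2 = 15 ⇒ 15 weeks.
Without K→D, D's earliest start moves from 13 to 3.
New critical path: Q→J→K = 3+2+8 = 13 ⇒ 13 weeks.

13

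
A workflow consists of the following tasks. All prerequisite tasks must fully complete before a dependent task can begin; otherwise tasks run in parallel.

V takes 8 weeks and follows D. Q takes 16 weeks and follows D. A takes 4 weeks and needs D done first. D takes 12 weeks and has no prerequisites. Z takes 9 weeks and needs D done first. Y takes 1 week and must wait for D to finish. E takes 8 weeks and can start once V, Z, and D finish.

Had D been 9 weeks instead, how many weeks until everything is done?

26

Actual critical path: D→Z→E = 12+9+8 = 29 ⇒ 29 weeks.
D lies on that path, so at 9 weeks the path becomes 26 weeks.
The critical path is still D→Z→E; finish is now 26 weeks.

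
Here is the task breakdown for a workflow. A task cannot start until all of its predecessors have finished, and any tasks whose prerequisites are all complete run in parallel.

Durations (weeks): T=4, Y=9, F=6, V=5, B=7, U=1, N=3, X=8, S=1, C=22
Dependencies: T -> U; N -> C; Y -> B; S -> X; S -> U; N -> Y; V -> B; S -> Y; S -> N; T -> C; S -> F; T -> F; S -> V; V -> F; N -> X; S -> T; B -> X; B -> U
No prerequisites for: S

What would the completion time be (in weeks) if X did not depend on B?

27

With the dependency in place, S→N→Y→B→X = 1+3+9+7+8 = 28 sets the finish at 28 weeks.
Without B→X, X's earliest start moves from 20 to 4.
New critical path: S→T→C = 1+4+22 = 27 ⇒ 27 weeks.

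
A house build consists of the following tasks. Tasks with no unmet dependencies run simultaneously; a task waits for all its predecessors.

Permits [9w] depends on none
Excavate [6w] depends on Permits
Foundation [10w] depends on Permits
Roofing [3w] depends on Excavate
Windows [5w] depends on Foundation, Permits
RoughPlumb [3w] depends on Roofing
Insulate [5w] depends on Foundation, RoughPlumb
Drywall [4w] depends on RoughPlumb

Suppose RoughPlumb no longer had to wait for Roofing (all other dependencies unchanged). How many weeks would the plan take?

Before: longest chain Permits→Excavate→Roofing→RoughPlumb→Insulate = 9+6+3+3+5 = 26, finish 26.
Without Roofing→RoughPlumb, RoughPlumb's earliest start moves from 18 to 0.
The longest chain is now Permits→Foundation→Windows = 9+10+5 = 24, so the plan takes 24 weeks.

24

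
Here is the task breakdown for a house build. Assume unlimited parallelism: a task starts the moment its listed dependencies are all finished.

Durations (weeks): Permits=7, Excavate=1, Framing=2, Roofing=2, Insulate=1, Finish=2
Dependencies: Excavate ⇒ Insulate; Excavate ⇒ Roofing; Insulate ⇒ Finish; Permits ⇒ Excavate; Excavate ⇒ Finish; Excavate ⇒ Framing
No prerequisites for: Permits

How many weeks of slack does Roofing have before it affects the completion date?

Critical path: Permits→Excavate→Insulate→Finish = 7+1+1+2 = 11, so the finish is 11 weeks.
Longest path through Roofing: 10 weeks (earliest finish 10, latest finish 11).
Float = 11 − 10 = 1.

1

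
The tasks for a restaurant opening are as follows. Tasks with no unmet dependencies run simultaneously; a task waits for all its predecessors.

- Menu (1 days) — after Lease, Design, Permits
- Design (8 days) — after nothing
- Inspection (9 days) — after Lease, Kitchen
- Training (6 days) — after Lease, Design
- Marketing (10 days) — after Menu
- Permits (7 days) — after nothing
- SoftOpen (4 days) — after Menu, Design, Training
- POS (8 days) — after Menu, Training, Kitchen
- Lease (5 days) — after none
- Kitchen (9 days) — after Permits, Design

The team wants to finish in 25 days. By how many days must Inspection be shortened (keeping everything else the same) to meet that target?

Current finish: 26 days; target: 25.
Inspection is on every critical path, so each day cut from Inspection cuts the finish by one (this holds down to a finish of 25).
Need 26 − 25 = 1 day off Inspection → Inspection becomes 8 days, finish becomes 25.

1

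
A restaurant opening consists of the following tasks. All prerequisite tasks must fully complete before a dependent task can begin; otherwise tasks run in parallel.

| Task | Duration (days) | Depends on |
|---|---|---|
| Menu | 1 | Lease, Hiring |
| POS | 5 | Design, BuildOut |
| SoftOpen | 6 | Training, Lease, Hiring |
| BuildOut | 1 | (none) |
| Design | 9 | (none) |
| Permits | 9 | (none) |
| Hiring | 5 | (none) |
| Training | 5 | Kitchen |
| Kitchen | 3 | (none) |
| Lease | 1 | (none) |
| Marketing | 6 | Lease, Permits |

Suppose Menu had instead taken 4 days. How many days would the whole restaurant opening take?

The binding path is Permits→Marketing = 9+6 = 15; finish at 15 days.
The longest path through Menu is only 6 days, so Menu has float 9.
That remains the longest chain; total 15 days.

15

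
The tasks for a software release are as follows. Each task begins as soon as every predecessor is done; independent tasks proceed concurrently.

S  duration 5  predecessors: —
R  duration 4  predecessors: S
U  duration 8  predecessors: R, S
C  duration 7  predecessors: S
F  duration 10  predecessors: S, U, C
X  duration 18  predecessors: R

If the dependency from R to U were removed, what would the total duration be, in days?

27

Original critical path: S→R→U→F = 5+4+8+10 = 27 ⇒ 27 days.
Without R→U, U's earliest start moves from 9 to 5.
The longest chain is now S→R→X = 5+4+18 = 27, so the software release takes 27 days.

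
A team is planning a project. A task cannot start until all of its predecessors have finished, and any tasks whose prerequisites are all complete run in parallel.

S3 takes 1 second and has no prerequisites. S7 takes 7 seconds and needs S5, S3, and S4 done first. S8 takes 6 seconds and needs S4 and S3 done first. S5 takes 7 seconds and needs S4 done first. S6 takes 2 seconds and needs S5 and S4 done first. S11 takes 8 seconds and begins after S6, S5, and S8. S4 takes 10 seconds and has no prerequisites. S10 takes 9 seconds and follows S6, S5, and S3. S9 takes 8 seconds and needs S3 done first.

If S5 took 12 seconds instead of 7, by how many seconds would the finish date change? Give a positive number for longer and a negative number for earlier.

Baseline: S4→S5→S6→S10 = 10+7+2+9 = 28 → 28 seconds.
S5 is on the critical path; changing it to 12 makes that path 33 seconds.
No other chain overtakes it, so the finish is 33 seconds.
Change in finish: 33 − 28 = +5 seconds.

5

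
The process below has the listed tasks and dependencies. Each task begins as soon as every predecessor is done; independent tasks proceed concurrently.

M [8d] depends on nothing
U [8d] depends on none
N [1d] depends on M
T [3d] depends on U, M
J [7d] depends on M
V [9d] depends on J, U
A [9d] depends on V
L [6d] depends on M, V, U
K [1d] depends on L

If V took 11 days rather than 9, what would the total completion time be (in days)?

35

Critical path before the change: M→J→V→A = 8+7+9+9 = 33 giving 33 days.
V is on the critical path; changing it to 11 makes that path 35 days.
The critical path is still M→J→V→A; finish is now 35 days.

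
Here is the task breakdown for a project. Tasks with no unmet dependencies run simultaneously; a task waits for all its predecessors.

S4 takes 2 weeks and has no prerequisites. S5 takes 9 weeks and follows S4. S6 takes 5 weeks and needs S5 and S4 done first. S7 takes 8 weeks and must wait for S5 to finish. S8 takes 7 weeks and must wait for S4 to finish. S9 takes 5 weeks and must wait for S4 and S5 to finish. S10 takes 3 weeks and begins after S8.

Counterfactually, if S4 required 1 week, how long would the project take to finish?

18

As given, the longest chain is S4→S5→S7 = 2+9+8 = 19, so the finish is 19 weeks.
S4 lies on that path, so at 1 week the path becomes 18 weeks.
No other chain overtakes it, so the finish is 18 weeks.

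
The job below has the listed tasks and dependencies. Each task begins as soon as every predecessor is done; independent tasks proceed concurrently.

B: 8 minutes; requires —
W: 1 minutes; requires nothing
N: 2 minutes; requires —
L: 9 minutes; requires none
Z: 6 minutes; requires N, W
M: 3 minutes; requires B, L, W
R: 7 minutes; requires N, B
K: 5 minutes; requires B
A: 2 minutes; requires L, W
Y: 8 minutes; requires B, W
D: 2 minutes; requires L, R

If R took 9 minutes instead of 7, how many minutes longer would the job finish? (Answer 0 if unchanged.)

Baseline: B→R→D = 8+7+2 = 17 → 17 minutes.
Since R is critical, the +2 change carries straight to that chain (now 19 minutes).
No other chain overtakes it, so the finish is 19 minutes.
Change in finish: 19 − 17 = +2 minutes.

2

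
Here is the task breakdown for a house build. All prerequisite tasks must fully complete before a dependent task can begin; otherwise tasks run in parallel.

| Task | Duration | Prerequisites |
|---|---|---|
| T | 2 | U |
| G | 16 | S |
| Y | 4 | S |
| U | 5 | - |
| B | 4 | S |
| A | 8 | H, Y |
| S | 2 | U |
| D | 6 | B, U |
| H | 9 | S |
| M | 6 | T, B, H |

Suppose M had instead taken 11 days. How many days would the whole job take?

Actual critical path: U→S→H→A = 5+2+9+8 = 24 ⇒ 24 days.
M is off the critical path — its longest chain is 22 days, giving 2 of slack.
New critical path: U→S→H→M = 5+2+9+11 = 27 ⇒ 27 days.

27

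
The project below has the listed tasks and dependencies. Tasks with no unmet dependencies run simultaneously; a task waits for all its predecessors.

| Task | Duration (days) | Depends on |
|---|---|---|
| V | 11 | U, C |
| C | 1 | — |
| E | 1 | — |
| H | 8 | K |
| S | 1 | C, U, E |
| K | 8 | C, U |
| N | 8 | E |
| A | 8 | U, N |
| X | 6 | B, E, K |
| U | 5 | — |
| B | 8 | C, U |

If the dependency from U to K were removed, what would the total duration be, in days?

19

With the dependency in place, U→K→H = 5+8+8 = 21 sets the finish at 21 days.
Without U→K, K's earliest start moves from 5 to 1.
After: U→B→X = 5+8+6 = 19 → 19 days.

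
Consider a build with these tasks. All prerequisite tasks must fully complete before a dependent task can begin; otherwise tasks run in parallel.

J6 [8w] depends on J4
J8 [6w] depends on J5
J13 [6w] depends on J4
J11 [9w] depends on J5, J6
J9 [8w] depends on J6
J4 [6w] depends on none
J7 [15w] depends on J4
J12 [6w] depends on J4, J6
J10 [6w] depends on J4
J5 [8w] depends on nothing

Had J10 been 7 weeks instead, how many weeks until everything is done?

Actual critical path: J4→J6→J11 = 6+8+9 = 23 ⇒ 23 weeks.
J10 has 11 weeks of float (longest path through it is 12).
The critical path is still J4→J6→J11; finish is now 23 weeks.

23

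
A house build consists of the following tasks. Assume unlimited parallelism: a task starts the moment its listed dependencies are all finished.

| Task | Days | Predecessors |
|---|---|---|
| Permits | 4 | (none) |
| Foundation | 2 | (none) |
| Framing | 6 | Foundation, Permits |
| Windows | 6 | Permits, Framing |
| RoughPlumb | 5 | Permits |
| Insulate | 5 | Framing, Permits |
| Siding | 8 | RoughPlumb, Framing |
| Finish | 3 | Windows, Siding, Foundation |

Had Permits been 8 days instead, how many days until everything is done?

25

Critical path before the change: Permits→Framing→Siding→Finish = 4+6+8+3 = 21 giving 21 days.
Permits lies on that path, so at 8 days the path becomes 25 days.
No other chain overtakes it, so the finish is 25 days.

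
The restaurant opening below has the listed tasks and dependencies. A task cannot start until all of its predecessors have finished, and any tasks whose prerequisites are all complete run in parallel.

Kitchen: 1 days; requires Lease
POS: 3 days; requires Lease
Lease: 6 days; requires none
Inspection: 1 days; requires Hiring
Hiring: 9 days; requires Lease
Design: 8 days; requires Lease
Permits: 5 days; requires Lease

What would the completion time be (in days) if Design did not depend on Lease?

16

Original critical path: Lease→Hiring→Inspection = 6+9+1 = 16 ⇒ 16 days.
Without Lease→Design, Design's earliest start moves from 6 to 0.
After: Lease→Hiring→Inspection = 6+9+1 = 16 → 16 days.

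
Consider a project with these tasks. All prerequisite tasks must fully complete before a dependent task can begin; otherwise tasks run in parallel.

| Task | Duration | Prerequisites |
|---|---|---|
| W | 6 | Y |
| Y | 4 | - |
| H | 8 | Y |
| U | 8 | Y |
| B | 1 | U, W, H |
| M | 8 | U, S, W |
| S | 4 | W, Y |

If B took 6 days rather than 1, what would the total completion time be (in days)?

As given, the longest chain is Y→W→S→M = 4+6+4+8 = 22, so the finish is 22 days.
B has 9 days of float (longest path through it is 13).
That remains the longest chain; total 22 days.

22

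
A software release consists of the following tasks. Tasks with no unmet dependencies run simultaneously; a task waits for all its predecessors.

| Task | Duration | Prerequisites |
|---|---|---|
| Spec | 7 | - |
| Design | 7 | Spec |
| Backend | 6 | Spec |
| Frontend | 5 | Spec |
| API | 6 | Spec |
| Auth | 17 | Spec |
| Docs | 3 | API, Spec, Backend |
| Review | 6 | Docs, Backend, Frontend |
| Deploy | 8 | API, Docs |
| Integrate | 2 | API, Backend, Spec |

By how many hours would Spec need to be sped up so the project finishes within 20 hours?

4

Current finish: 24 hours; target: 20.
Spec is on every critical path, so each hour cut from Spec cuts the finish by one (this holds down to a finish of 18).
Need 24 − 20 = 4 hours off Spec → Spec becomes 3 hours, finish becomes 20.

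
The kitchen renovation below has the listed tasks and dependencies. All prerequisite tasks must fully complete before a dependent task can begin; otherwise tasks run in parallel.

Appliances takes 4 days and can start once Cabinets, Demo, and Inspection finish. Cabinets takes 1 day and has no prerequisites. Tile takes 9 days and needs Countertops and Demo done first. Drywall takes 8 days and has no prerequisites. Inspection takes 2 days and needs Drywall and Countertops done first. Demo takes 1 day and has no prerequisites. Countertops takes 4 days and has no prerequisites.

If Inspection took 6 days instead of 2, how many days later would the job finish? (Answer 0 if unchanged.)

The binding path is Drywall→Inspection→Appliances = 8+2+4 = 14; finish at 14 days.
Inspection lies on that path, so at 6 days the path becomes 18 days.
No other chain overtakes it, so the finish is 18 days.
Change in finish: 18 − 14 = +4 days.

4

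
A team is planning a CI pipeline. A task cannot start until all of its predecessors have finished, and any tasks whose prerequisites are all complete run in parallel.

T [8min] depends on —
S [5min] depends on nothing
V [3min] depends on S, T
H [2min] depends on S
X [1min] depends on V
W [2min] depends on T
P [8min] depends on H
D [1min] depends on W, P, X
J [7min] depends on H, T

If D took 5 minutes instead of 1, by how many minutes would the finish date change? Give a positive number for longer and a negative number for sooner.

4

Actual critical path: S→H→P→D = 5+2+8+1 = 16 ⇒ 16 minutes.
D is on the critical path; changing it to 5 makes that path 20 minutes.
That remains the longest chain; total 20 minutes.
Change in finish: 20 − 16 = +4 minutes.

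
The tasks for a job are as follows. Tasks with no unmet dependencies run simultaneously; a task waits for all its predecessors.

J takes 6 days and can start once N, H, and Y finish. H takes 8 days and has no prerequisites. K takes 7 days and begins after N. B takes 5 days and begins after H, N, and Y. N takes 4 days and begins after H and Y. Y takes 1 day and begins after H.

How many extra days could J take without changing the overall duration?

1

The longest chain is H→Y→N→K = 8+1+4+7 = 20; overall finish 20 days.
Longest path through J: 19 days (earliest finish 19, latest finish 20).
So J can slip 20 − 19 = 1 day.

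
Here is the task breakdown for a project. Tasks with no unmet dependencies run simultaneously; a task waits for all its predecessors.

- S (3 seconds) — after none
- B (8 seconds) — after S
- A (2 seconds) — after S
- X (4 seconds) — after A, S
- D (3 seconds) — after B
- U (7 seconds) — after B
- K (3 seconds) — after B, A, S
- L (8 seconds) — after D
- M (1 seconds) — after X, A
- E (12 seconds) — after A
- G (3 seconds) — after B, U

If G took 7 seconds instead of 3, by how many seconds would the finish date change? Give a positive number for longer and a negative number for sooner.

The binding path is S→B→D→L = 3+8+3+8 = 22; finish at 22 seconds.
G has 1 second of float (longest path through it is 21).
New critical path: S→B→U→G = 3+8+7+7 = 25 ⇒ 25 seconds.
Change in finish: 25 − 22 = +3 seconds.

3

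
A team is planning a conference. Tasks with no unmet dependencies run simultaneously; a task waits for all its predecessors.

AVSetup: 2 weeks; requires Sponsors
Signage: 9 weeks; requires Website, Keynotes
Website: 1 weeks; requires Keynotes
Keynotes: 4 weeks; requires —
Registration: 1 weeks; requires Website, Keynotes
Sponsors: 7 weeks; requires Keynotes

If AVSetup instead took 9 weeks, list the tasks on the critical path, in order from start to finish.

Keynotes, Sponsors, AVSetup

Baseline: Keynotes→Website→Signage = 4+1+9 = 14 → 14 weeks.
The longest path through AVSetup is only 13 weeks, so AVSetup has float 1.
New critical path: Keynotes→Sponsors→AVSetup = 4+7+9 = 20 ⇒ 20 weeks.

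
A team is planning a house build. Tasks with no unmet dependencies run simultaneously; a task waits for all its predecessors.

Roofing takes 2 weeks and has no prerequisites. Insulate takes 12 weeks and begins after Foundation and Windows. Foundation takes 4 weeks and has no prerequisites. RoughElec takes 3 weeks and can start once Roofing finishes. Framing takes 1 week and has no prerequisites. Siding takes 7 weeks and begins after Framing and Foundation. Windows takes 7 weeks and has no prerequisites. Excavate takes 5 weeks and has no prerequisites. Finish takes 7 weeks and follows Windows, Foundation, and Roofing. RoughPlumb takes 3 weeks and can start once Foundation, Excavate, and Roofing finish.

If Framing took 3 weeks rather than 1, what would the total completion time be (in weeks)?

19

Actual critical path: Windows→Insulate = 7+12 = 19 ⇒ 19 weeks.
The longest path through Framing is only 8 weeks, so Framing has float 11.
The critical path is still Windows→Insulate; finish is now 19 weeks.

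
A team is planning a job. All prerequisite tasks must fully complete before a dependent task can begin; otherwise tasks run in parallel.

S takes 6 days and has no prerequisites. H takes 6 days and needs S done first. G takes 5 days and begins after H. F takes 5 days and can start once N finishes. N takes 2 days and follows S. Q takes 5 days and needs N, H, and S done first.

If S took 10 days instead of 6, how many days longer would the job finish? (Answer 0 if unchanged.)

4

Critical path before the change: S→H→Q = 6+6+5 = 17 giving 17 days.
S is on the critical path; changing it to 10 makes that path 21 days.
That remains the longest chain; total 21 days.
Change in finish: 21 − 17 = +4 days.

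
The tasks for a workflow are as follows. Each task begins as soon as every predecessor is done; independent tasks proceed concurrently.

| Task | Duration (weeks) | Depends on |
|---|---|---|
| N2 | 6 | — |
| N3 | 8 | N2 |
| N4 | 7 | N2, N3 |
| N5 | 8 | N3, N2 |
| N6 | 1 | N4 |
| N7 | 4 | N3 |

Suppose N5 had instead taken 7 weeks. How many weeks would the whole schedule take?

22

Actual critical path: N2→N3→N5 = 6+8+8 = 22 ⇒ 22 weeks.
Since N5 is critical, the -1 change carries straight to that chain (now 21 weeks).
Now N2→N3→N4→N6 = 6+8+7+1 = 22 is longest, so the finish becomes 22 weeks.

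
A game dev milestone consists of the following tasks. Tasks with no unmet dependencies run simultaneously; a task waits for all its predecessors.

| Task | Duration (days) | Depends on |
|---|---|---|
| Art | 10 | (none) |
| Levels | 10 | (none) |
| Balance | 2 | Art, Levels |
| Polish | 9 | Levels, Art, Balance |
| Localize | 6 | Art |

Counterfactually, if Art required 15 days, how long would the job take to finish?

Critical path before the change: Art→Balance→Polish = 10+2+9 = 21 giving 21 days.
Since Art is critical, the +5 change carries straight to that chain (now 26 days).
No other chain overtakes it, so the finish is 26 days.

26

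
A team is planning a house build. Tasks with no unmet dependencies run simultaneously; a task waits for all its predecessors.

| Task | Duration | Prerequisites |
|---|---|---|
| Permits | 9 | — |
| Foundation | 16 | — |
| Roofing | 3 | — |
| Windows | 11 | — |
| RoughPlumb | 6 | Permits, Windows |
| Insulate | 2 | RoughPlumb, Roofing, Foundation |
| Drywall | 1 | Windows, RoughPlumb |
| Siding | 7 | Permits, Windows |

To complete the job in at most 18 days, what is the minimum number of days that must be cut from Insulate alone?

Current finish: 19 days; target: 18.
Insulate is on every critical path, so each day cut from Insulate cuts the finish by one (this holds down to a finish of 18).
Need 19 − 18 = 1 day off Insulate → Insulate becomes 1 day, finish becomes 18.

1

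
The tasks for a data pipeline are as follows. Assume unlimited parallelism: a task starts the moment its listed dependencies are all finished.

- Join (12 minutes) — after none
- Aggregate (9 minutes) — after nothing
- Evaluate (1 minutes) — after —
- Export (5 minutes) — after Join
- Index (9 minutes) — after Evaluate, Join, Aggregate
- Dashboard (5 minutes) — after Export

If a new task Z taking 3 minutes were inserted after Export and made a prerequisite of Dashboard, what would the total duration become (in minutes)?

25

Originally the project takes 22 minutes.
With Z inserted, Dashboard now waits for max(Export, Z).
New critical path: Join→Export→Z→Dashboard = 12+5+3+5 = 25 ⇒ 25 minutes.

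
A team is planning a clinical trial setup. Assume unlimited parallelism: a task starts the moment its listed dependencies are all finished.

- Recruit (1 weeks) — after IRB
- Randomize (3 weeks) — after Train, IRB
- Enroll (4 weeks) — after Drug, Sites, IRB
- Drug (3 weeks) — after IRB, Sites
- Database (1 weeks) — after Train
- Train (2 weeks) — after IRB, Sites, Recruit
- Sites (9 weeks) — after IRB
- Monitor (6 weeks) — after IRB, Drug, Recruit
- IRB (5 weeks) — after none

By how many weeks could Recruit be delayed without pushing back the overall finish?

11

Critical path: IRB→Sites→Drug→Monitor = 5+9+3+6 = 23, so the finish is 23 weeks.
Longest path through Recruit: 12 weeks (earliest finish 6, latest finish 17).
Float = 23 − 12 = 11.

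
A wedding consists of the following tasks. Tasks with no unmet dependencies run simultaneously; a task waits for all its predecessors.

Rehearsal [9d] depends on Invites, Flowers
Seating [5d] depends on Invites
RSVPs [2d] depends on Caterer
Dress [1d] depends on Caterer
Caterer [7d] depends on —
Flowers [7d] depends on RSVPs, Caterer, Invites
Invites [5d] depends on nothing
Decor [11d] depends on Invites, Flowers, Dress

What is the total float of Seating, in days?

17

Caterer→RSVPs→Flowers→Decor = 7+2+7+11 = 27 sets the makespan at 27 days.
Seating finishes as early as 10 and must finish by 27.
So Seating can slip 27 − 10 = 17 days.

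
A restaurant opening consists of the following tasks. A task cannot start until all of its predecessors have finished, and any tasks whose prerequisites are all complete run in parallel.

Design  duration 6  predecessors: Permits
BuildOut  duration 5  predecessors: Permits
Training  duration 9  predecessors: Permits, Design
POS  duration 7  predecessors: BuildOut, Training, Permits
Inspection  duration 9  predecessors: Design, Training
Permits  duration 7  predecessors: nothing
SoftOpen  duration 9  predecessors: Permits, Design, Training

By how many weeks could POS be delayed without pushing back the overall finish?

Critical path: Permits→Design→Training→SoftOpen = 7+6+9+9 = 31, so the finish is 31 weeks.
The longest chain containing POS totals 29 weeks.
Float = 31 − 29 = 2.

2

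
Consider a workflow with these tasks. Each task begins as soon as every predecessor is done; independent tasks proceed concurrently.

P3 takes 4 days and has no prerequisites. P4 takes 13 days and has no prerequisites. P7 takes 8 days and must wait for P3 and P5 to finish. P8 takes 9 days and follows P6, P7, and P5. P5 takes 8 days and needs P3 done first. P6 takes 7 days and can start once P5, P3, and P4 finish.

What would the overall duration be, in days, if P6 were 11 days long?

The binding path is P4→P6→P8 = 13+7+9 = 29; finish at 29 days.
P6 lies on that path, so at 11 days the path becomes 33 days.
That remains the longest chain; total 33 days.

33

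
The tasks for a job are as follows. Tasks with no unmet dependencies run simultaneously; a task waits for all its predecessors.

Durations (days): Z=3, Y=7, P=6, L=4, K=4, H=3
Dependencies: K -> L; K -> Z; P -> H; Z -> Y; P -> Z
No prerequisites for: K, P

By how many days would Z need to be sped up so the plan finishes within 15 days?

1

Current finish: 16 days; target: 15.
Z is on every critical path, so each day cut from Z cuts the finish by one (this holds down to a finish of 14).
Need 16 − 15 = 1 day off Z → Z becomes 2 days, finish becomes 15.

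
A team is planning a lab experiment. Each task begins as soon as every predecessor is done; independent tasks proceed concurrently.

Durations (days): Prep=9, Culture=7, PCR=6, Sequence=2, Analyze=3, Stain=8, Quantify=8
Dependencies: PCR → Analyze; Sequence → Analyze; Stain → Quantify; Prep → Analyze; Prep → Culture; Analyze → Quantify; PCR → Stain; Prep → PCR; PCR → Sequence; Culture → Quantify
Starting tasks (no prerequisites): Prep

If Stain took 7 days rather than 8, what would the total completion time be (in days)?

30

The binding path is Prep→PCR→Stain→Quantify = 9+6+8+8 = 31; finish at 31 days.
Stain is on the critical path; changing it to 7 makes that path 30 days.
That remains the longest chain; total 30 days.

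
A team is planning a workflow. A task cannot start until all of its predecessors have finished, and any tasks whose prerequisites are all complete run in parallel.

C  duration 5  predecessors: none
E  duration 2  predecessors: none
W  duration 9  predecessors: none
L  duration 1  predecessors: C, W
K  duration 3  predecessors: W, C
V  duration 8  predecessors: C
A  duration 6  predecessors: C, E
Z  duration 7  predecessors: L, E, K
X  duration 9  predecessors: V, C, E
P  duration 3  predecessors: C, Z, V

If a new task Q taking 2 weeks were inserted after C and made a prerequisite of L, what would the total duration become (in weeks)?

Originally the workflow takes 22 weeks.
With Q inserted, L now waits for max(C, W, Q).
New critical path: C→V→X = 5+8+9 = 22 ⇒ 22 weeks.

22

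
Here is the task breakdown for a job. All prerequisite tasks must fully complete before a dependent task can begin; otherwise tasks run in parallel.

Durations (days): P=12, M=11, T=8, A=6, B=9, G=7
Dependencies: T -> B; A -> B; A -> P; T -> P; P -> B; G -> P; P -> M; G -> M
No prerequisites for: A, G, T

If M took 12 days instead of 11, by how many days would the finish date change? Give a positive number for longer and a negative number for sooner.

As given, the longest chain is T→P→M = 8+12+11 = 31, so the finish is 31 days.
Since M is critical, the +1 change carries straight to that chain (now 32 days).
No other chain overtakes it, so the finish is 32 days.
Change in finish: 32 − 31 = +1 days.

1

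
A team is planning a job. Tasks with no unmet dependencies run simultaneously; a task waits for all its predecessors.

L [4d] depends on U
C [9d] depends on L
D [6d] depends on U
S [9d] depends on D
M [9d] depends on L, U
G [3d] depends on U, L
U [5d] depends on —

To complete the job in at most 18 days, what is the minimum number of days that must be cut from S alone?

Current finish: 20 days; target: 18.
S is on every critical path, so each day cut from S cuts the finish by one (this holds down to a finish of 18).
Need 20 − 18 = 2 days off S → S becomes 7 days, finish becomes 18.

2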